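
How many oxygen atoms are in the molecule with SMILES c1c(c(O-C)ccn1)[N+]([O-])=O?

The symbol for oxygen appears 3 times in the SMILES.

3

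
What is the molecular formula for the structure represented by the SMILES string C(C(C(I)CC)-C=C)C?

Heavy atoms from the SMILES: 8 C, 1 I.
Implicit hydrogens by atom environment:
  3 × C: 2 H each → 6
  3 × C: 1 H each → 3
  2 × C: 3 H each → 6
  1 × I: no H
  Total hydrogens = 15.
Molecular formula: C8H15I

C8H15I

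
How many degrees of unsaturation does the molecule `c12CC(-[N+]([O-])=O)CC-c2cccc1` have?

6

Molecular formula from the SMILES: C10H11NO2.
DoU = (2C + 2 + N − H − X)/2 = (2·10 + 2 + 1 − 11 − 0)/2 = 12/2 = 6.
(Structurally: 2 ring(s) + 4 π bond(s) = 6.)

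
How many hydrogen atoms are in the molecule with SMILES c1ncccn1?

4

Hydrogens are implicit in SMILES; fill each atom to its normal valence:
  4 × C (aromatic): 1 H each → 4
  2 × N (aromatic): no H
  Total hydrogens = 4.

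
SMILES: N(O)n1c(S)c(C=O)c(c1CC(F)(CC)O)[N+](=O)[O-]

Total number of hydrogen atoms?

Hydrogens are implicit in SMILES; fill each atom to its normal valence:
  4 × C (aromatic): no H
  2 × C: 2 H each → 4
  2 × O: 1 H each → 2
  2 × O: no H
  1 × C: 3 H
  1 × C: 1 H
  1 × C: no H
  1 × F: no H
  1 × N: 1 H
  1 × N (aromatic): no H
  1 × N (charge +1): no H
  1 × O (charge -1): no H
  1 × S: 1 H
  Total hydrogens = 12.

12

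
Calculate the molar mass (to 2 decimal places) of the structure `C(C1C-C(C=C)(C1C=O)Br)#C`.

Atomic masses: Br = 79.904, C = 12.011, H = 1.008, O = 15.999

213.07

Molecular formula: C9H9BrO.
M = 1×79.904 + 9×12.011 + 9×1.008 + 1×15.999 = 213.07 g/mol.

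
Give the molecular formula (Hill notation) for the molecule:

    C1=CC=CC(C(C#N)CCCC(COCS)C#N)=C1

C15H18N2OS

Heavy atoms from the SMILES: 15 C, 2 N, 1 O, 1 S.
Implicit hydrogens by atom environment:
  5 × C: 2 H each → 10
  5 × C (aromatic): 1 H each → 5
  2 × C: 1 H each → 2
  2 × C: no H
  2 × N: no H
  1 × C (aromatic): no H
  1 × O: no H
  1 × S: 1 H
  Total hydrogens = 18.
Molecular formula: C15H18N2OS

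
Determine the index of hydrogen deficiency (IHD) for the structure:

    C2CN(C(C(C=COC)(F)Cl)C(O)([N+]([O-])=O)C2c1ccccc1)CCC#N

9

Molecular formula from the SMILES: C18H21ClFN3O4.
DoU = (2C + 2 + N − H − X)/2 = (2·18 + 2 + 3 − 21 − 2)/2 = 18/2 = 9.
(Structurally: 2 ring(s) + 7 π bond(s) = 9.)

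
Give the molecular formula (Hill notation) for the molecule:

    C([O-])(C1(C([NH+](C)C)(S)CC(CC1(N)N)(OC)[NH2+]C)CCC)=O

Heavy atoms from the SMILES: 14 C, 4 N, 3 O, 1 S.
Implicit hydrogens by atom environment:
  5 × C: 3 H each → 15
  5 × C: no H
  4 × C: 2 H each → 8
  2 × N: 2 H each → 4
  2 × O: no H
  1 × N (charge +1): 2 H
  1 × N (charge +1): 1 H
  1 × O (charge -1): no H
  1 × S: 1 H
  Total hydrogens = 31.
Net charge +1.
Molecular formula: C14H31N4O3S+

C14H31N4O3S+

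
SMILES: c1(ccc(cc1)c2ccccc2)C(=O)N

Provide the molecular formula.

Heavy atoms from the SMILES: 13 C, 1 N, 1 O.
Implicit hydrogens by atom environment:
  9 × C (aromatic): 1 H each → 9
  3 × C (aromatic): no H
  1 × C: no H
  1 × N: 2 H
  1 × O: no H
  Total hydrogens = 11.
Molecular formula: C13H11NO

C13H11NO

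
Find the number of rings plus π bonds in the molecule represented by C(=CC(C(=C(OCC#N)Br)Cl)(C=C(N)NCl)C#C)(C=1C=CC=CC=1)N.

Molecular formula from the SMILES: C17H15BrCl2N4O.
DoU = (2C + 2 + N − H − X)/2 = (2·17 + 2 + 4 − 15 − 3)/2 = 22/2 = 11.
(Structurally: 1 ring(s) + 10 π bond(s) = 11.)

11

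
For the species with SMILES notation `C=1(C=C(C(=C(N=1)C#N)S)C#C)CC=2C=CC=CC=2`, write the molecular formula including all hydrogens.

C15H10N2S

Heavy atoms from the SMILES: 15 C, 2 N, 1 S.
Implicit hydrogens by atom environment:
  6 × C (aromatic): 1 H each → 6
  5 × C (aromatic): no H
  2 × C: no H
  1 × C: 2 H
  1 × C: 1 H
  1 × N (aromatic): no H
  1 × N: no H
  1 × S: 1 H
  Total hydrogens = 10.
Molecular formula: C15H10N2S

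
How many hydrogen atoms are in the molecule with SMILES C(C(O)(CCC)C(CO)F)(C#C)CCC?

21

Hydrogens are implicit in SMILES; fill each atom to its normal valence:
  5 × C: 2 H each → 10
  3 × C: 1 H each → 3
  2 × C: 3 H each → 6
  2 × C: no H
  2 × O: 1 H each → 2
  1 × F: no H
  Total hydrogens = 21.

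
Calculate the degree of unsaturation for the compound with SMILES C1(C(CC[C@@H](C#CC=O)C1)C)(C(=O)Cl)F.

Molecular formula from the SMILES: C11H12ClFO2.
DoU = (2C + 2 + N − H − X)/2 = (2·11 + 2 + 0 − 12 − 2)/2 = 10/2 = 5.
(Structurally: 1 ring(s) + 4 π bond(s) = 5.)

5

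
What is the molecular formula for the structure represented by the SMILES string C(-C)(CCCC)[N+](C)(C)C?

Heavy atoms from the SMILES: 9 C, 1 N.
Implicit hydrogens by atom environment:
  5 × C: 3 H each → 15
  3 × C: 2 H each → 6
  1 × C: 1 H
  1 × N (charge +1): no H
  Total hydrogens = 22.
Net charge +1.
Molecular formula: C9H22N+

C9H22N+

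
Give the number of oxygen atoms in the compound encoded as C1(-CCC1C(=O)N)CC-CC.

1

The symbol for oxygen appears 1 time in the SMILES.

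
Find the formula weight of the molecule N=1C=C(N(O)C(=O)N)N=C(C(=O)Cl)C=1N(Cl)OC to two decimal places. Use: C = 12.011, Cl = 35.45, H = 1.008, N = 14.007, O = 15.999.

Molecular formula: C7H7Cl2N5O4.
M = 7×12.011 + 2×35.45 + 7×1.008 + 5×14.007 + 4×15.999 = 296.06 g/mol.

296.06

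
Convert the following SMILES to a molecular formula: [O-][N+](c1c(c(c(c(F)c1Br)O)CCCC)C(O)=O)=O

C11H11BrFNO5

Heavy atoms from the SMILES: 1 Br, 11 C, 1 F, 1 N, 5 O.
Implicit hydrogens by atom environment:
  6 × C (aromatic): no H
  3 × C: 2 H each → 6
  2 × O: 1 H each → 2
  2 × O: no H
  1 × Br: no H
  1 × C: 3 H
  1 × C: no H
  1 × F: no H
  1 × N (charge +1): no H
  1 × O (charge -1): no H
  Total hydrogens = 11.
Molecular formula: C11H11BrFNO5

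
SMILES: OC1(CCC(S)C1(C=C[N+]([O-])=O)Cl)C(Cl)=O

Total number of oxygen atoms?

4

The symbol for oxygen appears 4 times in the SMILES.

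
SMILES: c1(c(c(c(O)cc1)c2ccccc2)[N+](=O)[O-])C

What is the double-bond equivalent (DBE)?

Molecular formula from the SMILES: C13H11NO3.
DoU = (2C + 2 + N − H − X)/2 = (2·13 + 2 + 1 − 11 − 0)/2 = 18/2 = 9.
(Structurally: 2 ring(s) + 7 π bond(s) = 9.)

9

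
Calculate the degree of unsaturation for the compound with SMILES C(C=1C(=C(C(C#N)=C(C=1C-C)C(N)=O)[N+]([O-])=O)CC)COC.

Molecular formula from the SMILES: C15H19N3O4.
DoU = (2C + 2 + N − H − X)/2 = (2·15 + 2 + 3 − 19 − 0)/2 = 16/2 = 8.
(Structurally: 1 ring(s) + 7 π bond(s) = 8.)

8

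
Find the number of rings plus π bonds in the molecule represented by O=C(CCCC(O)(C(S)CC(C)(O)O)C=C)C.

Molecular formula from the SMILES: C12H22O4S.
DoU = (2C + 2 + N − H − X)/2 = (2·12 + 2 + 0 − 22 − 0)/2 = 4/2 = 2.
(Structurally: 0 ring(s) + 2 π bond(s) = 2.)

2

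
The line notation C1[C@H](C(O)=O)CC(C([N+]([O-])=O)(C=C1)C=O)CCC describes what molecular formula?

C12H17NO5

Heavy atoms from the SMILES: 12 C, 1 N, 5 O.
Implicit hydrogens by atom environment:
  5 × C: 1 H each → 5
  4 × C: 2 H each → 8
  3 × O: no H
  2 × C: no H
  1 × C: 3 H
  1 × N (charge +1): no H
  1 × O: 1 H
  1 × O (charge -1): no H
  Total hydrogens = 17.
Molecular formula: C12H17NO5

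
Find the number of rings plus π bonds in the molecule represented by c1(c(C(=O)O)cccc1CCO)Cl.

5

Molecular formula from the SMILES: C9H9ClO3.
DoU = (2C + 2 + N − H − X)/2 = (2·9 + 2 + 0 − 9 − 1)/2 = 10/2 = 5.
(Structurally: 1 ring(s) + 4 π bond(s) = 5.)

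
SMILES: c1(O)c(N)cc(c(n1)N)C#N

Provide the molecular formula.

Heavy atoms from the SMILES: 6 C, 4 N, 1 O.
Implicit hydrogens by atom environment:
  4 × C (aromatic): no H
  2 × N: 2 H each → 4
  1 × C (aromatic): 1 H
  1 × C: no H
  1 × N (aromatic): no H
  1 × N: no H
  1 × O: 1 H
  Total hydrogens = 6.
Molecular formula: C6H6N4O

C6H6N4O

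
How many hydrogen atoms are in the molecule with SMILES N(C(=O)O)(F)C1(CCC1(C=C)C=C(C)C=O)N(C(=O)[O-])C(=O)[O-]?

13

Hydrogens are implicit in SMILES; fill each atom to its normal valence:
  6 × C: no H
  4 × O: no H
  3 × C: 2 H each → 6
  3 × C: 1 H each → 3
  2 × N: no H
  2 × O (charge -1): no H
  1 × C: 3 H
  1 × F: no H
  1 × O: 1 H
  Total hydrogens = 13.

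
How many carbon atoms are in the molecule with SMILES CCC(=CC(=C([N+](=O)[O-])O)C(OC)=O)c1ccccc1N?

The symbol for carbon appears 14 times in the SMILES. Lowercase c denotes aromatic carbon and counts toward C.

14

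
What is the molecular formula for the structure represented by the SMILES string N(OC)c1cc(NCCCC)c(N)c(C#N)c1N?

C12H19N5O

Heavy atoms from the SMILES: 12 C, 5 N, 1 O.
Implicit hydrogens by atom environment:
  5 × C (aromatic): no H
  3 × C: 2 H each → 6
  2 × C: 3 H each → 6
  2 × N: 2 H each → 4
  2 × N: 1 H each → 2
  1 × C (aromatic): 1 H
  1 × C: no H
  1 × N: no H
  1 × O: no H
  Total hydrogens = 19.
Molecular formula: C12H19N5O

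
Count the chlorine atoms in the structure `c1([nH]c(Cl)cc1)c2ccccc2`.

The symbol for chlorine appears 1 time in the SMILES.

1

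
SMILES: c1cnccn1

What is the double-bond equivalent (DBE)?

Molecular formula from the SMILES: C4H4N2.
DoU = (2C + 2 + N − H − X)/2 = (2·4 + 2 + 2 − 4 − 0)/2 = 8/2 = 4.
(Structurally: 1 ring(s) + 3 π bond(s) = 4.)

4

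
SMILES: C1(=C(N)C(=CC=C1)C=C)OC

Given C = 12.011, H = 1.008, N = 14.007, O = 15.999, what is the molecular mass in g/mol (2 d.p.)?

149.19

Molecular formula: C9H11NO.
M = 9×12.011 + 11×1.008 + 1×14.007 + 1×15.999 = 149.19 g/mol.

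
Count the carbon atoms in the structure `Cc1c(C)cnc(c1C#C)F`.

The symbol for carbon appears 9 times in the SMILES. Lowercase c denotes aromatic carbon and counts toward C.

9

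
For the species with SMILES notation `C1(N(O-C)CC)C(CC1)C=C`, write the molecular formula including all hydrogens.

Heavy atoms from the SMILES: 9 C, 1 N, 1 O.
Implicit hydrogens by atom environment:
  4 × C: 2 H each → 8
  3 × C: 1 H each → 3
  2 × C: 3 H each → 6
  1 × N: no H
  1 × O: no H
  Total hydrogens = 17.
Molecular formula: C9H17NO

C9H17NO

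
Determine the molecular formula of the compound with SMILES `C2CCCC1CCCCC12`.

Heavy atoms from the SMILES: 10 C.
Implicit hydrogens by atom environment:
  8 × C: 2 H each → 16
  2 × C: 1 H each → 2
  Total hydrogens = 18.
Molecular formula: C10H18

C10H18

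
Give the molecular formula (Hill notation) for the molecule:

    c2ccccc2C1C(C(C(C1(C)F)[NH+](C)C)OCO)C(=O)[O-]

C16H22FNO4

Heavy atoms from the SMILES: 16 C, 1 F, 1 N, 4 O.
Implicit hydrogens by atom environment:
  5 × C (aromatic): 1 H each → 5
  4 × C: 1 H each → 4
  3 × C: 3 H each → 9
  2 × C: no H
  2 × O: no H
  1 × C: 2 H
  1 × C (aromatic): no H
  1 × F: no H
  1 × N (charge +1): 1 H
  1 × O: 1 H
  1 × O (charge -1): no H
  Total hydrogens = 22.
Molecular formula: C16H22FNO4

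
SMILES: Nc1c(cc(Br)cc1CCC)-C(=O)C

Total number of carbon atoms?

The symbol for carbon appears 11 times in the SMILES. Lowercase c denotes aromatic carbon and counts toward C.

11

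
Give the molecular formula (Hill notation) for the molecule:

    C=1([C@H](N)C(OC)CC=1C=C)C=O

Heavy atoms from the SMILES: 9 C, 1 N, 2 O.
Implicit hydrogens by atom environment:
  4 × C: 1 H each → 4
  2 × C: 2 H each → 4
  2 × C: no H
  2 × O: no H
  1 × C: 3 H
  1 × N: 2 H
  Total hydrogens = 13.
Molecular formula: C9H13NO2

C9H13NO2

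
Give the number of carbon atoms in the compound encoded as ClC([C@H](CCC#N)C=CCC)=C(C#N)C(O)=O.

12

The symbol for carbon appears 12 times in the SMILES. (Cl is a single chlorine, not C + l.)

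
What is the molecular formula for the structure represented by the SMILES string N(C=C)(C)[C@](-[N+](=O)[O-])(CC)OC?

C7H14N2O3

Heavy atoms from the SMILES: 7 C, 2 N, 3 O.
Implicit hydrogens by atom environment:
  3 × C: 3 H each → 9
  2 × C: 2 H each → 4
  2 × O: no H
  1 × C: 1 H
  1 × C: no H
  1 × N: no H
  1 × N (charge +1): no H
  1 × O (charge -1): no H
  Total hydrogens = 14.
Molecular formula: C7H14N2O3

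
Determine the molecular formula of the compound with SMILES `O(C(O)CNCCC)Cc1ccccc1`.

C12H19NO2

Heavy atoms from the SMILES: 12 C, 1 N, 2 O.
Implicit hydrogens by atom environment:
  5 × C (aromatic): 1 H each → 5
  4 × C: 2 H each → 8
  1 × C: 3 H
  1 × C: 1 H
  1 × C (aromatic): no H
  1 × N: 1 H
  1 × O: 1 H
  1 × O: no H
  Total hydrogens = 19.
Molecular formula: C12H19NO2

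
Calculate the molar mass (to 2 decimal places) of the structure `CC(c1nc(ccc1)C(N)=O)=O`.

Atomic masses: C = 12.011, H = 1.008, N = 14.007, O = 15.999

164.16

Molecular formula: C8H8N2O2.
M = 8×12.011 + 8×1.008 + 2×14.007 + 2×15.999 = 164.16 g/mol.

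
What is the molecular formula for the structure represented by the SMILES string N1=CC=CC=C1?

Heavy atoms from the SMILES: 5 C, 1 N.
Implicit hydrogens by atom environment:
  5 × C (aromatic): 1 H each → 5
  1 × N (aromatic): no H
  Total hydrogens = 5.
Molecular formula: C5H5N

C5H5N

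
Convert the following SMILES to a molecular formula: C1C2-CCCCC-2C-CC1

C10H18

Heavy atoms from the SMILES: 10 C.
Implicit hydrogens by atom environment:
  8 × C: 2 H each → 16
  2 × C: 1 H each → 2
  Total hydrogens = 18.
Molecular formula: C10H18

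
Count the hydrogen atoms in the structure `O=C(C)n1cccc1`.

7

Hydrogens are implicit in SMILES; fill each atom to its normal valence:
  4 × C (aromatic): 1 H each → 4
  1 × C: 3 H
  1 × C: no H
  1 × N (aromatic): no H
  1 × O: no H
  Total hydrogens = 7.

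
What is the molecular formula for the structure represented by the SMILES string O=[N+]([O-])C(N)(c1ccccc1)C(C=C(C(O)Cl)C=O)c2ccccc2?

C18H17ClN2O4

Heavy atoms from the SMILES: 18 C, 1 Cl, 2 N, 4 O.
Implicit hydrogens by atom environment:
  10 × C (aromatic): 1 H each → 10
  4 × C: 1 H each → 4
  2 × C: no H
  2 × C (aromatic): no H
  2 × O: no H
  1 × Cl: no H
  1 × N: 2 H
  1 × N (charge +1): no H
  1 × O: 1 H
  1 × O (charge -1): no H
  Total hydrogens = 17.
Molecular formula: C18H17ClN2O4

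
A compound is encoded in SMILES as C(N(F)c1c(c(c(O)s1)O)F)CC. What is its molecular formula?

C7H9F2NO2S

Heavy atoms from the SMILES: 7 C, 2 F, 1 N, 2 O, 1 S.
Implicit hydrogens by atom environment:
  4 × C (aromatic): no H
  2 × C: 2 H each → 4
  2 × F: no H
  2 × O: 1 H each → 2
  1 × C: 3 H
  1 × N: no H
  1 × S (aromatic): no H
  Total hydrogens = 9.
Molecular formula: C7H9F2NO2S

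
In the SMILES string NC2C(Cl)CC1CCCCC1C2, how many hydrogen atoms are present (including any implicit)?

18

Hydrogens are implicit in SMILES; fill each atom to its normal valence:
  6 × C: 2 H each → 12
  4 × C: 1 H each → 4
  1 × Cl: no H
  1 × N: 2 H
  Total hydrogens = 18.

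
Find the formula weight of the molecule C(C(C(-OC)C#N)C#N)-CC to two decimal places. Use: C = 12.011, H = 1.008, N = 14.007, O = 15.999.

152.20

Molecular formula: C8H12N2O.
M = 8×12.011 + 12×1.008 + 2×14.007 + 1×15.999 = 152.20 g/mol.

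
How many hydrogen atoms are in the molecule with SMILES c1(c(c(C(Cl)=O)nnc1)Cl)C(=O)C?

4

Hydrogens are implicit in SMILES; fill each atom to its normal valence:
  3 × C (aromatic): no H
  2 × C: no H
  2 × Cl: no H
  2 × N (aromatic): no H
  2 × O: no H
  1 × C: 3 H
  1 × C (aromatic): 1 H
  Total hydrogens = 4.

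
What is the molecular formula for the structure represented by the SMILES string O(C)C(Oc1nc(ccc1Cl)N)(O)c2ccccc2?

Heavy atoms from the SMILES: 13 C, 1 Cl, 2 N, 3 O.
Implicit hydrogens by atom environment:
  7 × C (aromatic): 1 H each → 7
  4 × C (aromatic): no H
  2 × O: no H
  1 × C: 3 H
  1 × C: no H
  1 × Cl: no H
  1 × N: 2 H
  1 × N (aromatic): no H
  1 × O: 1 H
  Total hydrogens = 13.
Molecular formula: C13H13ClN2O3

C13H13ClN2O3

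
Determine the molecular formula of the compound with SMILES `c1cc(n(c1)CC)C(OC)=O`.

Heavy atoms from the SMILES: 8 C, 1 N, 2 O.
Implicit hydrogens by atom environment:
  3 × C (aromatic): 1 H each → 3
  2 × C: 3 H each → 6
  2 × O: no H
  1 × C: 2 H
  1 × C (aromatic): no H
  1 × C: no H
  1 × N (aromatic): no H
  Total hydrogens = 11.
Molecular formula: C8H11NO2

C8H11NO2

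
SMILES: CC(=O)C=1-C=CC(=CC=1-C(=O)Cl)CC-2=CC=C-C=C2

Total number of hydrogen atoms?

Hydrogens are implicit in SMILES; fill each atom to its normal valence:
  8 × C (aromatic): 1 H each → 8
  4 × C (aromatic): no H
  2 × C: no H
  2 × O: no H
  1 × C: 3 H
  1 × C: 2 H
  1 × Cl: no H
  Total hydrogens = 13.

13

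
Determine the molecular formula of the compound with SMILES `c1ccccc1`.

C6H6

Heavy atoms from the SMILES: 6 C.
Implicit hydrogens by atom environment:
  6 × C (aromatic): 1 H each → 6
  Total hydrogens = 6.
Molecular formula: C6H6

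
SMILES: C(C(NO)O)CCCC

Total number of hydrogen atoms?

15

Hydrogens are implicit in SMILES; fill each atom to its normal valence:
  4 × C: 2 H each → 8
  2 × O: 1 H each → 2
  1 × C: 3 H
  1 × C: 1 H
  1 × N: 1 H
  Total hydrogens = 15.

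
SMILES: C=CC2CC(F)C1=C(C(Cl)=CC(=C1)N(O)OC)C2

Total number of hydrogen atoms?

15

Hydrogens are implicit in SMILES; fill each atom to its normal valence:
  4 × C (aromatic): no H
  3 × C: 2 H each → 6
  3 × C: 1 H each → 3
  2 × C (aromatic): 1 H each → 2
  1 × C: 3 H
  1 × Cl: no H
  1 × F: no H
  1 × N: no H
  1 × O: 1 H
  1 × O: no H
  Total hydrogens = 15.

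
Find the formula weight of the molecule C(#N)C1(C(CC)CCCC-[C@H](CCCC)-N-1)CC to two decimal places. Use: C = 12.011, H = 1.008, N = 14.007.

Molecular formula: C16H30N2.
M = 16×12.011 + 30×1.008 + 2×14.007 = 250.43 g/mol.

250.43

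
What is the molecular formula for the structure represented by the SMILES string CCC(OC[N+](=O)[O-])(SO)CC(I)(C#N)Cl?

C7H10ClIN2O4S

Heavy atoms from the SMILES: 7 C, 1 Cl, 1 I, 2 N, 4 O, 1 S.
Implicit hydrogens by atom environment:
  3 × C: 2 H each → 6
  3 × C: no H
  2 × O: no H
  1 × C: 3 H
  1 × Cl: no H
  1 × I: no H
  1 × N: no H
  1 × N (charge +1): no H
  1 × O: 1 H
  1 × O (charge -1): no H
  1 × S: no H
  Total hydrogens = 10.
Molecular formula: C7H10ClIN2O4S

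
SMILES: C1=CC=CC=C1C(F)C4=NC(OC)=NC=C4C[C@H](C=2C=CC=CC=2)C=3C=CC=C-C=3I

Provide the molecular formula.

Heavy atoms from the SMILES: 26 C, 1 F, 1 I, 2 N, 1 O.
Implicit hydrogens by atom environment:
  15 × C (aromatic): 1 H each → 15
  7 × C (aromatic): no H
  2 × C: 1 H each → 2
  2 × N (aromatic): no H
  1 × C: 3 H
  1 × C: 2 H
  1 × F: no H
  1 × I: no H
  1 × O: no H
  Total hydrogens = 22.
Molecular formula: C26H22FIN2O

C26H22FIN2O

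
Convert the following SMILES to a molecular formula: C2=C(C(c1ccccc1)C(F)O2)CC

Heavy atoms from the SMILES: 12 C, 1 F, 1 O.
Implicit hydrogens by atom environment:
  5 × C (aromatic): 1 H each → 5
  3 × C: 1 H each → 3
  1 × C: 3 H
  1 × C: 2 H
  1 × C: no H
  1 × C (aromatic): no H
  1 × F: no H
  1 × O: no H
  Total hydrogens = 13.
Molecular formula: C12H13FO

C12H13FO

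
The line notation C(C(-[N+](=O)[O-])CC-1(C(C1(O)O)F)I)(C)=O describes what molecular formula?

Heavy atoms from the SMILES: 7 C, 1 F, 1 I, 1 N, 5 O.
Implicit hydrogens by atom environment:
  3 × C: no H
  2 × C: 1 H each → 2
  2 × O: 1 H each → 2
  2 × O: no H
  1 × C: 3 H
  1 × C: 2 H
  1 × F: no H
  1 × I: no H
  1 × N (charge +1): no H
  1 × O (charge -1): no H
  Total hydrogens = 9.
Molecular formula: C7H9FINO5

C7H9FINO5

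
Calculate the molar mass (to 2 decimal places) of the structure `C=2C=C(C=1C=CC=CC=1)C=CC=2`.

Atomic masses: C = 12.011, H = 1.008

154.21

Molecular formula: C12H10.
M = 12×12.011 + 10×1.008 = 154.21 g/mol.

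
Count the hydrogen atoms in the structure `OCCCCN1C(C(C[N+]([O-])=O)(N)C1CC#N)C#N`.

Hydrogens are implicit in SMILES; fill each atom to its normal valence:
  6 × C: 2 H each → 12
  3 × C: no H
  3 × N: no H
  2 × C: 1 H each → 2
  1 × N: 2 H
  1 × N (charge +1): no H
  1 × O: 1 H
  1 × O: no H
  1 × O (charge -1): no H
  Total hydrogens = 17.

17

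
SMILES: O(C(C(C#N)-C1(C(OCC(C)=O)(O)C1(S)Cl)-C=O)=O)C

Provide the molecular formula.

Heavy atoms from the SMILES: 11 C, 1 Cl, 1 N, 6 O, 1 S.
Implicit hydrogens by atom environment:
  6 × C: no H
  5 × O: no H
  2 × C: 3 H each → 6
  2 × C: 1 H each → 2
  1 × C: 2 H
  1 × Cl: no H
  1 × N: no H
  1 × O: 1 H
  1 × S: 1 H
  Total hydrogens = 12.
Molecular formula: C11H12ClNO6S

C11H12ClNO6S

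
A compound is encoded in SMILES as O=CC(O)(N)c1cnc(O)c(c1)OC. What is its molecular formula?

Heavy atoms from the SMILES: 8 C, 2 N, 4 O.
Implicit hydrogens by atom environment:
  3 × C (aromatic): no H
  2 × C (aromatic): 1 H each → 2
  2 × O: 1 H each → 2
  2 × O: no H
  1 × C: 3 H
  1 × C: 1 H
  1 × C: no H
  1 × N: 2 H
  1 × N (aromatic): no H
  Total hydrogens = 10.
Molecular formula: C8H10N2O4

C8H10N2O4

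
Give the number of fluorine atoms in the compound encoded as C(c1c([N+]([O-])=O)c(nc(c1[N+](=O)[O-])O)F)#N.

1

The symbol for fluorine appears 1 time in the SMILES.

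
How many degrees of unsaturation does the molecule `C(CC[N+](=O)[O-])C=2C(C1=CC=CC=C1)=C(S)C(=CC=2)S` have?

9

Molecular formula from the SMILES: C15H15NO2S2.
DoU = (2C + 2 + N − H − X)/2 = (2·15 + 2 + 1 − 15 − 0)/2 = 18/2 = 9.
(Structurally: 2 ring(s) + 7 π bond(s) = 9.)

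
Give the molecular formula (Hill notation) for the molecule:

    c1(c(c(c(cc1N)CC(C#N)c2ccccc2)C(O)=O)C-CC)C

C20H22N2O2

Heavy atoms from the SMILES: 20 C, 2 N, 2 O.
Implicit hydrogens by atom environment:
  6 × C (aromatic): 1 H each → 6
  6 × C (aromatic): no H
  3 × C: 2 H each → 6
  2 × C: 3 H each → 6
  2 × C: no H
  1 × C: 1 H
  1 × N: 2 H
  1 × N: no H
  1 × O: 1 H
  1 × O: no H
  Total hydrogens = 22.
Molecular formula: C20H22N2O2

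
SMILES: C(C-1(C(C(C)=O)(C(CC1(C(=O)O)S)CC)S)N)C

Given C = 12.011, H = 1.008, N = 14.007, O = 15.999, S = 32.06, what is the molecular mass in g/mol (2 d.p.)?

291.42

Molecular formula: C12H21NO3S2.
M = 12×12.011 + 21×1.008 + 1×14.007 + 3×15.999 + 2×32.06 = 291.42 g/mol.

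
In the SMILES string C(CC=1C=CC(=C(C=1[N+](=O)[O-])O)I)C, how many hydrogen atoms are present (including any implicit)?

Hydrogens are implicit in SMILES; fill each atom to its normal valence:
  4 × C (aromatic): no H
  2 × C: 2 H each → 4
  2 × C (aromatic): 1 H each → 2
  1 × C: 3 H
  1 × I: no H
  1 × N (charge +1): no H
  1 × O: 1 H
  1 × O: no H
  1 × O (charge -1): no H
  Total hydrogens = 10.

10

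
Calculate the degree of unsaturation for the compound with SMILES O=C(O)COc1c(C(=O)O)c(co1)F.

5

Molecular formula from the SMILES: C7H5FO6.
DoU = (2C + 2 + N − H − X)/2 = (2·7 + 2 + 0 − 5 − 1)/2 = 10/2 = 5.
(Structurally: 1 ring(s) + 4 π bond(s) = 5.)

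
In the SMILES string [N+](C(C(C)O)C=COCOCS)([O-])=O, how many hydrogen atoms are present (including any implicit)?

Hydrogens are implicit in SMILES; fill each atom to its normal valence:
  4 × C: 1 H each → 4
  3 × O: no H
  2 × C: 2 H each → 4
  1 × C: 3 H
  1 × N (charge +1): no H
  1 × O: 1 H
  1 × O (charge -1): no H
  1 × S: 1 H
  Total hydrogens = 13.

13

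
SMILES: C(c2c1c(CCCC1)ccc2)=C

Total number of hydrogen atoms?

Hydrogens are implicit in SMILES; fill each atom to its normal valence:
  5 × C: 2 H each → 10
  3 × C (aromatic): 1 H each → 3
  3 × C (aromatic): no H
  1 × C: 1 H
  Total hydrogens = 14.

14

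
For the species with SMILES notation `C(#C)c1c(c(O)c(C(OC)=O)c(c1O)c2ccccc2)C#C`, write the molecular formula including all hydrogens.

Heavy atoms from the SMILES: 18 C, 4 O.
Implicit hydrogens by atom environment:
  7 × C (aromatic): no H
  5 × C (aromatic): 1 H each → 5
  3 × C: no H
  2 × C: 1 H each → 2
  2 × O: 1 H each → 2
  2 × O: no H
  1 × C: 3 H
  Total hydrogens = 12.
Molecular formula: C18H12O4

C18H12O4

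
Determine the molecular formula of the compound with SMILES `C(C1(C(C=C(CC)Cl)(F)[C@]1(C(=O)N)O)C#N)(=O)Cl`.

C10H9Cl2FN2O3

Heavy atoms from the SMILES: 10 C, 2 Cl, 1 F, 2 N, 3 O.
Implicit hydrogens by atom environment:
  7 × C: no H
  2 × Cl: no H
  2 × O: no H
  1 × C: 3 H
  1 × C: 2 H
  1 × C: 1 H
  1 × F: no H
  1 × N: 2 H
  1 × N: no H
  1 × O: 1 H
  Total hydrogens = 9.
Molecular formula: C10H9Cl2FN2O3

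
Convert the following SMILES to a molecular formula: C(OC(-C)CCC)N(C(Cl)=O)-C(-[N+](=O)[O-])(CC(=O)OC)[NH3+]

Heavy atoms from the SMILES: 11 C, 1 Cl, 3 N, 6 O.
Implicit hydrogens by atom environment:
  5 × O: no H
  4 × C: 2 H each → 8
  3 × C: 3 H each → 9
  3 × C: no H
  1 × C: 1 H
  1 × Cl: no H
  1 × N (charge +1): 3 H
  1 × N: no H
  1 × N (charge +1): no H
  1 × O (charge -1): no H
  Total hydrogens = 21.
Net charge +1.
Molecular formula: C11H21ClN3O6+

C11H21ClN3O6+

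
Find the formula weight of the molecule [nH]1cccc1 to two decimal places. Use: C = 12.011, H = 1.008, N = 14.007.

67.09

Molecular formula: C4H5N.
M = 4×12.011 + 5×1.008 + 1×14.007 = 67.09 g/mol.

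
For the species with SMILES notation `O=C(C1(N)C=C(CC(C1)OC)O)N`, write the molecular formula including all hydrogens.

C8H14N2O3

Heavy atoms from the SMILES: 8 C, 2 N, 3 O.
Implicit hydrogens by atom environment:
  3 × C: no H
  2 × C: 2 H each → 4
  2 × C: 1 H each → 2
  2 × N: 2 H each → 4
  2 × O: no H
  1 × C: 3 H
  1 × O: 1 H
  Total hydrogens = 14.
Molecular formula: C8H14N2O3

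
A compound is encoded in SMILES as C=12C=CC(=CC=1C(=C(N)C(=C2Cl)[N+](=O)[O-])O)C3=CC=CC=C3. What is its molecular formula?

Heavy atoms from the SMILES: 16 C, 1 Cl, 2 N, 3 O.
Implicit hydrogens by atom environment:
  8 × C (aromatic): 1 H each → 8
  8 × C (aromatic): no H
  1 × Cl: no H
  1 × N: 2 H
  1 × N (charge +1): no H
  1 × O: 1 H
  1 × O: no H
  1 × O (charge -1): no H
  Total hydrogens = 11.
Molecular formula: C16H11ClN2O3

C16H11ClN2O3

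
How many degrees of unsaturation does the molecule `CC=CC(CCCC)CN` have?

1

Molecular formula from the SMILES: C9H19N.
DoU = (2C + 2 + N − H − X)/2 = (2·9 + 2 + 1 − 19 − 0)/2 = 2/2 = 1.
(Structurally: 0 ring(s) + 1 π bond(s) = 1.)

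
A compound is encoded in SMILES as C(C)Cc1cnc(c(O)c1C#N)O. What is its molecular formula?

Heavy atoms from the SMILES: 9 C, 2 N, 2 O.
Implicit hydrogens by atom environment:
  4 × C (aromatic): no H
  2 × C: 2 H each → 4
  2 × O: 1 H each → 2
  1 × C: 3 H
  1 × C (aromatic): 1 H
  1 × C: no H
  1 × N (aromatic): no H
  1 × N: no H
  Total hydrogens = 10.
Molecular formula: C9H10N2O2

C9H10N2O2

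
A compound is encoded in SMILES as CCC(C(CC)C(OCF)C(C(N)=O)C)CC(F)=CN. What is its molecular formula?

Heavy atoms from the SMILES: 14 C, 2 F, 2 N, 2 O.
Implicit hydrogens by atom environment:
  5 × C: 1 H each → 5
  4 × C: 2 H each → 8
  3 × C: 3 H each → 9
  2 × C: no H
  2 × F: no H
  2 × N: 2 H each → 4
  2 × O: no H
  Total hydrogens = 26.
Molecular formula: C14H26F2N2O2

C14H26F2N2O2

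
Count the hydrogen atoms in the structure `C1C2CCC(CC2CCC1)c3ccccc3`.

Hydrogens are implicit in SMILES; fill each atom to its normal valence:
  7 × C: 2 H each → 14
  5 × C (aromatic): 1 H each → 5
  3 × C: 1 H each → 3
  1 × C (aromatic): no H
  Total hydrogens = 22.

22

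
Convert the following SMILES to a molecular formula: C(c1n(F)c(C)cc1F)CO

C7H9F2NO

Heavy atoms from the SMILES: 7 C, 2 F, 1 N, 1 O.
Implicit hydrogens by atom environment:
  3 × C (aromatic): no H
  2 × C: 2 H each → 4
  2 × F: no H
  1 × C: 3 H
  1 × C (aromatic): 1 H
  1 × N (aromatic): no H
  1 × O: 1 H
  Total hydrogens = 9.
Molecular formula: C7H9F2NO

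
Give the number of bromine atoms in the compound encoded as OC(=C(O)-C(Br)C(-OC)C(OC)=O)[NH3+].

1

The symbol for bromine appears 1 time in the SMILES.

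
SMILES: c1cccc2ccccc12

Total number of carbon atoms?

The symbol for carbon appears 10 times in the SMILES. Lowercase c denotes aromatic carbon and counts toward C.

10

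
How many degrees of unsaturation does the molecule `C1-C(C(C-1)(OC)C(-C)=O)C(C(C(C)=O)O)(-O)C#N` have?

Molecular formula from the SMILES: C12H17NO5.
DoU = (2C + 2 + N − H − X)/2 = (2·12 + 2 + 1 − 17 − 0)/2 = 10/2 = 5.
(Structurally: 1 ring(s) + 4 π bond(s) = 5.)

5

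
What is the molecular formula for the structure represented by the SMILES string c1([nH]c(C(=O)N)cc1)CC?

Heavy atoms from the SMILES: 7 C, 2 N, 1 O.
Implicit hydrogens by atom environment:
  2 × C (aromatic): 1 H each → 2
  2 × C (aromatic): no H
  1 × C: 3 H
  1 × C: 2 H
  1 × C: no H
  1 × N: 2 H
  1 × N (aromatic): 1 H
  1 × O: no H
  Total hydrogens = 10.
Molecular formula: C7H10N2O

C7H10N2O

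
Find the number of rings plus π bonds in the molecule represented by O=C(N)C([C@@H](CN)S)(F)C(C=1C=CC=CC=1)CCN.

5

Molecular formula from the SMILES: C13H20FN3OS.
DoU = (2C + 2 + N − H − X)/2 = (2·13 + 2 + 3 − 20 − 1)/2 = 10/2 = 5.
(Structurally: 1 ring(s) + 4 π bond(s) = 5.)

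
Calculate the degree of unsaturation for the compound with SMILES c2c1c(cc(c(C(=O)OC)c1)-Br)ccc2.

Molecular formula from the SMILES: C12H9BrO2.
DoU = (2C + 2 + N − H − X)/2 = (2·12 + 2 + 0 − 9 − 1)/2 = 16/2 = 8.
(Structurally: 2 ring(s) + 6 π bond(s) = 8.)

8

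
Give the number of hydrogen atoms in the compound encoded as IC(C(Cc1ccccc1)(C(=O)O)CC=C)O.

Hydrogens are implicit in SMILES; fill each atom to its normal valence:
  5 × C (aromatic): 1 H each → 5
  3 × C: 2 H each → 6
  2 × C: 1 H each → 2
  2 × C: no H
  2 × O: 1 H each → 2
  1 × C (aromatic): no H
  1 × I: no H
  1 × O: no H
  Total hydrogens = 15.

15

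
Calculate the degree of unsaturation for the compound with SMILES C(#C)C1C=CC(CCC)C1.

4

Molecular formula from the SMILES: C10H14.
DoU = (2C + 2 + N − H − X)/2 = (2·10 + 2 + 0 − 14 − 0)/2 = 8/2 = 4.
(Structurally: 1 ring(s) + 3 π bond(s) = 4.)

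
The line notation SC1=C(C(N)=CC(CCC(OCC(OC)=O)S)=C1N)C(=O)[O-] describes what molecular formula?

Heavy atoms from the SMILES: 13 C, 2 N, 5 O, 2 S.
Implicit hydrogens by atom environment:
  5 × C (aromatic): no H
  4 × O: no H
  3 × C: 2 H each → 6
  2 × C: no H
  2 × N: 2 H each → 4
  2 × S: 1 H each → 2
  1 × C: 3 H
  1 × C (aromatic): 1 H
  1 × C: 1 H
  1 × O (charge -1): no H
  Total hydrogens = 17.
Net charge -1.
Molecular formula: C13H17N2O5S2-

C13H17N2O5S2-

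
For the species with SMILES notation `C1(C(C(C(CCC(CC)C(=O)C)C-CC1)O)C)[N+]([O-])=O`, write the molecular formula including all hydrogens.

Heavy atoms from the SMILES: 15 C, 1 N, 4 O.
Implicit hydrogens by atom environment:
  6 × C: 2 H each → 12
  5 × C: 1 H each → 5
  3 × C: 3 H each → 9
  2 × O: no H
  1 × C: no H
  1 × N (charge +1): no H
  1 × O: 1 H
  1 × O (charge -1): no H
  Total hydrogens = 27.
Molecular formula: C15H27NO4

C15H27NO4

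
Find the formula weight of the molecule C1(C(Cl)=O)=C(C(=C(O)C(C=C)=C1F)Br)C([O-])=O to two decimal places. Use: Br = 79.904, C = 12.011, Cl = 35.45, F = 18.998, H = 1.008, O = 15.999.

Molecular formula: C10H4BrClFO4-.
M = 1×79.904 + 10×12.011 + 1×35.45 + 1×18.998 + 4×1.008 + 4×15.999 = 322.49 g/mol.

322.49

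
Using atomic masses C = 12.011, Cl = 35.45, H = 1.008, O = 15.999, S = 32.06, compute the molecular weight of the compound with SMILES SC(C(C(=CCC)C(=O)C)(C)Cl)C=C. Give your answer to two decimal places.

Molecular formula: C11H17ClOS.
M = 11×12.011 + 1×35.45 + 17×1.008 + 1×15.999 + 1×32.06 = 232.77 g/mol.

232.77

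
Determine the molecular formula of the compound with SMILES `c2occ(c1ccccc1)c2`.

Heavy atoms from the SMILES: 10 C, 1 O.
Implicit hydrogens by atom environment:
  8 × C (aromatic): 1 H each → 8
  2 × C (aromatic): no H
  1 × O (aromatic): no H
  Total hydrogens = 8.
Molecular formula: C10H8O

C10H8O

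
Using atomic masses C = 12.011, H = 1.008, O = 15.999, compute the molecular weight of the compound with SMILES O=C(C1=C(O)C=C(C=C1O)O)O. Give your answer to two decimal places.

170.12

Molecular formula: C7H6O5.
M = 7×12.011 + 6×1.008 + 5×15.999 = 170.12 g/mol.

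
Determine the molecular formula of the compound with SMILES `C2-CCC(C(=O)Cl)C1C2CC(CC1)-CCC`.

C14H23ClO

Heavy atoms from the SMILES: 14 C, 1 Cl, 1 O.
Implicit hydrogens by atom environment:
  8 × C: 2 H each → 16
  4 × C: 1 H each → 4
  1 × C: 3 H
  1 × C: no H
  1 × Cl: no H
  1 × O: no H
  Total hydrogens = 23.
Molecular formula: C14H23ClO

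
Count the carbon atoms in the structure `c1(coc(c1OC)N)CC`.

7

The symbol for carbon appears 7 times in the SMILES. Lowercase c denotes aromatic carbon and counts toward C.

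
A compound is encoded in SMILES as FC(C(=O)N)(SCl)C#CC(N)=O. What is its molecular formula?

Heavy atoms from the SMILES: 5 C, 1 Cl, 1 F, 2 N, 2 O, 1 S.
Implicit hydrogens by atom environment:
  5 × C: no H
  2 × N: 2 H each → 4
  2 × O: no H
  1 × Cl: no H
  1 × F: no H
  1 × S: no H
  Total hydrogens = 4.
Molecular formula: C5H4ClFN2O2S

C5H4ClFN2O2S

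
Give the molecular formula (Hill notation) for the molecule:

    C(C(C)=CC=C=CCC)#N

Heavy atoms from the SMILES: 9 C, 1 N.
Implicit hydrogens by atom environment:
  3 × C: 1 H each → 3
  3 × C: no H
  2 × C: 3 H each → 6
  1 × C: 2 H
  1 × N: no H
  Total hydrogens = 11.
Molecular formula: C9H11N

C9H11N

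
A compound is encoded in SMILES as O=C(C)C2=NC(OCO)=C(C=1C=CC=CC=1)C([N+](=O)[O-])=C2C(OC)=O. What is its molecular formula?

Heavy atoms from the SMILES: 16 C, 2 N, 7 O.
Implicit hydrogens by atom environment:
  6 × C (aromatic): no H
  5 × C (aromatic): 1 H each → 5
  5 × O: no H
  2 × C: 3 H each → 6
  2 × C: no H
  1 × C: 2 H
  1 × N (aromatic): no H
  1 × N (charge +1): no H
  1 × O: 1 H
  1 × O (charge -1): no H
  Total hydrogens = 14.
Molecular formula: C16H14N2O7

C16H14N2O7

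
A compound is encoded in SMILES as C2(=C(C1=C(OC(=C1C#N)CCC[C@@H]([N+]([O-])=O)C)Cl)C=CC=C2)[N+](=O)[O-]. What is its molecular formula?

Heavy atoms from the SMILES: 16 C, 1 Cl, 3 N, 5 O.
Implicit hydrogens by atom environment:
  6 × C (aromatic): no H
  4 × C (aromatic): 1 H each → 4
  3 × C: 2 H each → 6
  2 × N (charge +1): no H
  2 × O: no H
  2 × O (charge -1): no H
  1 × C: 3 H
  1 × C: 1 H
  1 × C: no H
  1 × Cl: no H
  1 × N: no H
  1 × O (aromatic): no H
  Total hydrogens = 14.
Molecular formula: C16H14ClN3O5

C16H14ClN3O5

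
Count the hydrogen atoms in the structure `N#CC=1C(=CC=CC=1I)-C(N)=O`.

Hydrogens are implicit in SMILES; fill each atom to its normal valence:
  3 × C (aromatic): 1 H each → 3
  3 × C (aromatic): no H
  2 × C: no H
  1 × I: no H
  1 × N: 2 H
  1 × N: no H
  1 × O: no H
  Total hydrogens = 5.

5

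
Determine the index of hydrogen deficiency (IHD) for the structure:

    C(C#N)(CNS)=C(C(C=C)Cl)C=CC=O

6

Molecular formula from the SMILES: C10H11ClN2OS.
DoU = (2C + 2 + N − H − X)/2 = (2·10 + 2 + 2 − 11 − 1)/2 = 12/2 = 6.
(Structurally: 0 ring(s) + 6 π bond(s) = 6.)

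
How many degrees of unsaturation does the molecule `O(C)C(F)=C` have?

Molecular formula from the SMILES: C3H5FO.
DoU = (2C + 2 + N − H − X)/2 = (2·3 + 2 + 0 − 5 − 1)/2 = 2/2 = 1.
(Structurally: 0 ring(s) + 1 π bond(s) = 1.)

1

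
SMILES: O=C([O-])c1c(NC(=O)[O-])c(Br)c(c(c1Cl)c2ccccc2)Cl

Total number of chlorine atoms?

2

The symbol for chlorine appears 2 times in the SMILES.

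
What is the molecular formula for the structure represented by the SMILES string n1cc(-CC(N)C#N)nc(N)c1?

C7H9N5

Heavy atoms from the SMILES: 7 C, 5 N.
Implicit hydrogens by atom environment:
  2 × C (aromatic): 1 H each → 2
  2 × C (aromatic): no H
  2 × N: 2 H each → 4
  2 × N (aromatic): no H
  1 × C: 2 H
  1 × C: 1 H
  1 × C: no H
  1 × N: no H
  Total hydrogens = 9.
Molecular formula: C7H9N5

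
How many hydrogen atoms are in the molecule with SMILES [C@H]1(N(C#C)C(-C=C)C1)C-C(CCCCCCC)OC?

Hydrogens are implicit in SMILES; fill each atom to its normal valence:
  9 × C: 2 H each → 18
  5 × C: 1 H each → 5
  2 × C: 3 H each → 6
  1 × C: no H
  1 × N: no H
  1 × O: no H
  Total hydrogens = 29.

29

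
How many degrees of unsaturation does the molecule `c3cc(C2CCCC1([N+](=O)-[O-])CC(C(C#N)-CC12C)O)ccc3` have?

9

Molecular formula from the SMILES: C18H22N2O3.
DoU = (2C + 2 + N − H − X)/2 = (2·18 + 2 + 2 − 22 − 0)/2 = 18/2 = 9.
(Structurally: 3 ring(s) + 6 π bond(s) = 9.)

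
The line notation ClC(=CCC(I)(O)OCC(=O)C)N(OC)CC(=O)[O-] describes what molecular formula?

C10H14ClINO6-

Heavy atoms from the SMILES: 10 C, 1 Cl, 1 I, 1 N, 6 O.
Implicit hydrogens by atom environment:
  4 × C: no H
  4 × O: no H
  3 × C: 2 H each → 6
  2 × C: 3 H each → 6
  1 × C: 1 H
  1 × Cl: no H
  1 × I: no H
  1 × N: no H
  1 × O: 1 H
  1 × O (charge -1): no H
  Total hydrogens = 14.
Net charge -1.
Molecular formula: C10H14ClINO6-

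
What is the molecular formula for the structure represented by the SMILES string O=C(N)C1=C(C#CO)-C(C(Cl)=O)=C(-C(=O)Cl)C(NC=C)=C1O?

Heavy atoms from the SMILES: 13 C, 2 Cl, 2 N, 5 O.
Implicit hydrogens by atom environment:
  6 × C (aromatic): no H
  5 × C: no H
  3 × O: no H
  2 × Cl: no H
  2 × O: 1 H each → 2
  1 × C: 2 H
  1 × C: 1 H
  1 × N: 2 H
  1 × N: 1 H
  Total hydrogens = 8.
Molecular formula: C13H8Cl2N2O5

C13H8Cl2N2O5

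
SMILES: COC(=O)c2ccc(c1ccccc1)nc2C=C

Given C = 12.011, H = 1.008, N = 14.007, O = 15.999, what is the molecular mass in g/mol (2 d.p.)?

Molecular formula: C15H13NO2.
M = 15×12.011 + 13×1.008 + 1×14.007 + 2×15.999 = 239.27 g/mol.

239.27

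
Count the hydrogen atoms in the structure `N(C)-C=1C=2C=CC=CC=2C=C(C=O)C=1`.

11

Hydrogens are implicit in SMILES; fill each atom to its normal valence:
  6 × C (aromatic): 1 H each → 6
  4 × C (aromatic): no H
  1 × C: 3 H
  1 × C: 1 H
  1 × N: 1 H
  1 × O: no H
  Total hydrogens = 11.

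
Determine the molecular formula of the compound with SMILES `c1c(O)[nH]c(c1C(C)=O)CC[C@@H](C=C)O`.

C11H15NO3

Heavy atoms from the SMILES: 11 C, 1 N, 3 O.
Implicit hydrogens by atom environment:
  3 × C: 2 H each → 6
  3 × C (aromatic): no H
  2 × C: 1 H each → 2
  2 × O: 1 H each → 2
  1 × C: 3 H
  1 × C (aromatic): 1 H
  1 × C: no H
  1 × N (aromatic): 1 H
  1 × O: no H
  Total hydrogens = 15.
Molecular formula: C11H15NO3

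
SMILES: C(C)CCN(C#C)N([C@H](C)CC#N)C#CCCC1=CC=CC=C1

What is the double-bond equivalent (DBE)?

Molecular formula from the SMILES: C20H25N3.
DoU = (2C + 2 + N − H − X)/2 = (2·20 + 2 + 3 − 25 − 0)/2 = 20/2 = 10.
(Structurally: 1 ring(s) + 9 π bond(s) = 10.)

10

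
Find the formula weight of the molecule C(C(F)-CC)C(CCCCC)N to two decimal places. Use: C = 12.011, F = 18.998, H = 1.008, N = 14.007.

Molecular formula: C10H22FN.
M = 10×12.011 + 1×18.998 + 22×1.008 + 1×14.007 = 175.29 g/mol.

175.29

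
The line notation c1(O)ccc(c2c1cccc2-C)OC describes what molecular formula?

C12H12O2

Heavy atoms from the SMILES: 12 C, 2 O.
Implicit hydrogens by atom environment:
  5 × C (aromatic): 1 H each → 5
  5 × C (aromatic): no H
  2 × C: 3 H each → 6
  1 × O: 1 H
  1 × O: no H
  Total hydrogens = 12.
Molecular formula: C12H12O2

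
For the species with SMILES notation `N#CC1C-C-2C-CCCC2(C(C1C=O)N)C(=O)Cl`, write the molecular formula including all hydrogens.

C13H17ClN2O2

Heavy atoms from the SMILES: 13 C, 1 Cl, 2 N, 2 O.
Implicit hydrogens by atom environment:
  5 × C: 2 H each → 10
  5 × C: 1 H each → 5
  3 × C: no H
  2 × O: no H
  1 × Cl: no H
  1 × N: 2 H
  1 × N: no H
  Total hydrogens = 17.
Molecular formula: C13H17ClN2O2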